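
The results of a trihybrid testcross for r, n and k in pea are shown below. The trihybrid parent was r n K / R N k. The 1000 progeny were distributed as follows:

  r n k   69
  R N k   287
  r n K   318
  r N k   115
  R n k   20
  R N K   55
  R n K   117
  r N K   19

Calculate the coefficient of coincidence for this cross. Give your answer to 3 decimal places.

0.883

The two rarest classes, r N K and R n k, are the double crossovers. Comparing them with the parentals, only the n allele has switched, so n is the middle locus and the order is k – n – r.
k–n: (124 + 39)/1000 = 0.1630; n–r: (232 + 39)/1000 = 0.2710.
Expected DCO frequency = 0.1630 × 0.2710 ≈ 0.04417; observed = 39/1000 ≈ 0.03900.
Coefficient of coincidence = 0.03900/0.04417 ≈ 0.883.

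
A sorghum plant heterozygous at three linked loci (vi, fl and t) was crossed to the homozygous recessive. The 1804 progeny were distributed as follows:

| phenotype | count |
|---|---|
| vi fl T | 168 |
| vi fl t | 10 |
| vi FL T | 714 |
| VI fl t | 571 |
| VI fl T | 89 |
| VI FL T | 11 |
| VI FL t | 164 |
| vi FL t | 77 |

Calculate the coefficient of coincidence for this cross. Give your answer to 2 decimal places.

0.57

The two most frequent reciprocal classes, VI fl t and vi FL T, are the parental types, so the F1 was VI fl t / vi FL T.
The two rarest classes, vi fl t and VI FL T, are the double crossovers. Comparing them with the parentals, only the vi allele has switched, so vi is the middle locus and the order is fl – vi – t.
fl–vi: (332 + 21)/1804 = 0.1957; vi–t: (166 + 21)/1804 = 0.1037.
Expected DCO frequency = 0.1957 × 0.1037 ≈ 0.02029; observed = 21/1804 ≈ 0.01164.
Coefficient of coincidence = 0.01164/0.02029 ≈ 0.57.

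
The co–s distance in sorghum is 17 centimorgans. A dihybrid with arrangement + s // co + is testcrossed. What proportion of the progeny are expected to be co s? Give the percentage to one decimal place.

8.5%

A map distance of 17 centimorgans corresponds to a recombination frequency of 0.170.
The F1 is + s / co +, so co s is a recombinant gamete class with expected frequency r/2 = 0.170/2 = 0.0850.
That is 0.0850 = 8.5% of the progeny.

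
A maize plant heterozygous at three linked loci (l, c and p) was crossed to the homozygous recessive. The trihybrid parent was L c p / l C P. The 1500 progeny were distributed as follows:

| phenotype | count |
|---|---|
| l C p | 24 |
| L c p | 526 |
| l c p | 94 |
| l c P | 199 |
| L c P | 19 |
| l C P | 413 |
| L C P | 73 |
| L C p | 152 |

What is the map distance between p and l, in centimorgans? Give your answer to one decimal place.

14.0 centimorgans

The two rarest classes, L c P and l C p, are the double crossovers. Comparing them with the parentals, only the p allele has switched, so p is the middle locus and the order is l – p – c.
Crossovers in the l–p interval produce the single-crossover classes l c p and L C P (94 + 73 = 167) plus the double crossovers (43).
RF(l–p) = (167 + 43) / 1500 = 210/1500 = 0.1400 → 14.0 centimorgans.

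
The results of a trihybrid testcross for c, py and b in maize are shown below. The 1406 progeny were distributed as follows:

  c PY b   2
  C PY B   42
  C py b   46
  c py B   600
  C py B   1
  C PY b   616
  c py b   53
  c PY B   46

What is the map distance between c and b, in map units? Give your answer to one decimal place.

The two most frequent reciprocal classes, c py B and C PY b, are the parental types, so the F1 was c py B / C PY b.
The two rarest classes, C py B and c PY b, are the double crossovers. Comparing them with the parentals, only the c allele has switched, so c is the middle locus and the order is py – c – b.
Crossovers in the c–b interval produce the single-crossover classes c py b and C PY B (53 + 42 = 95) plus the double crossovers (3).
RF(c–b) = (95 + 3) / 1406 = 98/1406 = 0.0697 → 7.0 map units.

7.0 map units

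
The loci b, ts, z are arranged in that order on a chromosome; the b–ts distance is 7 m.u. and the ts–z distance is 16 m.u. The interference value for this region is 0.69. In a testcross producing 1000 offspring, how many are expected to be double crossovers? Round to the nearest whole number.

3

Map distances give recombination frequencies of 0.070 and 0.160 for the two intervals.
With interference 0.69 (so coincidence = 0.31), expected double-crossover frequency = 0.070 × 0.160 × 0.31 = 0.00347.
Expected number = 0.00347 × 1000 = 3.47 ≈ 3.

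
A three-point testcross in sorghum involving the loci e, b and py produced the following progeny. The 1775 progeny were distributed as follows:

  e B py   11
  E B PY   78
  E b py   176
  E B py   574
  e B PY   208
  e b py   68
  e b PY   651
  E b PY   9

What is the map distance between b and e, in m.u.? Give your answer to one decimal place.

The two most frequent reciprocal classes, E B py and e b PY, are the parental types, so the F1 was E B py / e b PY.
The two rarest classes, e B py and E b PY, are the double crossovers. Comparing them with the parentals, only the e allele has switched, so e is the middle locus and the order is b – e – py.
Crossovers in the b–e interval produce the single-crossover classes E b py and e B PY (176 + 208 = 384) plus the double crossovers (20).
RF(b–e) = (384 + 20) / 1775 = 404/1775 = 0.2276 → 22.8 m.u.

22.8 m.u.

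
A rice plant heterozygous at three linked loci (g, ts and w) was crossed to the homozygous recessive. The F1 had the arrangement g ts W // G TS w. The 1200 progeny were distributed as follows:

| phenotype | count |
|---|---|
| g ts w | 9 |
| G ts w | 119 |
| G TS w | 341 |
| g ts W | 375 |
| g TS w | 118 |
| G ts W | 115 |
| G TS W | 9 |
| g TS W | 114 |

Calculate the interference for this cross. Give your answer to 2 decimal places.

The two rarest classes, g ts w and G TS W, are the double crossovers. Comparing them with the parentals, only the w allele has switched, so w is the middle locus and the order is g – w – ts.
g–w: (233 + 18)/1200 = 0.2092; w–ts: (233 + 18)/1200 = 0.2092.
Expected DCO frequency = 0.2092 × 0.2092 ≈ 0.04376; observed = 18/1200 ≈ 0.01500.
Coefficient of coincidence = 0.01500/0.04376 ≈ 0.34; interference = 1 − 0.34 = 0.66.

0.66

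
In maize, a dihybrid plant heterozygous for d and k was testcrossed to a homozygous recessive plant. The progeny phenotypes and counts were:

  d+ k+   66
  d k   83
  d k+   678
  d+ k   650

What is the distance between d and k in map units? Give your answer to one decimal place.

The two most frequent classes, d+ k (650) and d k+ (678), are the parental types, so the F1 was d+ k / d k+.
The recombinant classes are d+ k+ and d k: 66 + 83 = 149.
Recombination frequency = 149/1477 = 0.1009 ≈ 10.1%, i.e. 10.1 map units.

10.1 map units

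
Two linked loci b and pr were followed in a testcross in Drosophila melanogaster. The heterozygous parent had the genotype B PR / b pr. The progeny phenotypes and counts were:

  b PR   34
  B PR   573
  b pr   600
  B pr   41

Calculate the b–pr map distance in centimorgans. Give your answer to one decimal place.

6.0 centimorgans

The recombinant classes are B pr and b PR: 41 + 34 = 75.
Recombination frequency = 75/1248 = 0.0601 ≈ 6.0%, i.e. 6.0 centimorgans.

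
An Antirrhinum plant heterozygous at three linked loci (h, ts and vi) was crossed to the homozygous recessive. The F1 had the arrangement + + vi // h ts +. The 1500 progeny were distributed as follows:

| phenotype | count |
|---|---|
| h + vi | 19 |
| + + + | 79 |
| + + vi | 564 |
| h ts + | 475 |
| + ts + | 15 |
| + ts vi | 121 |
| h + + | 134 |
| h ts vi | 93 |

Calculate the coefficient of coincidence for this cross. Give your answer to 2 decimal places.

0.86

The two rarest classes, h + vi and + ts +, are the double crossovers. Comparing them with the parentals, only the h allele has switched, so h is the middle locus and the order is ts – h – vi.
ts–h: (255 + 34)/1500 = 0.1927; h–vi: (172 + 34)/1500 = 0.1373.
Expected DCO frequency = 0.1927 × 0.1373 ≈ 0.02646; observed = 34/1500 ≈ 0.02267.
Coefficient of coincidence = 0.02267/0.02646 ≈ 0.86.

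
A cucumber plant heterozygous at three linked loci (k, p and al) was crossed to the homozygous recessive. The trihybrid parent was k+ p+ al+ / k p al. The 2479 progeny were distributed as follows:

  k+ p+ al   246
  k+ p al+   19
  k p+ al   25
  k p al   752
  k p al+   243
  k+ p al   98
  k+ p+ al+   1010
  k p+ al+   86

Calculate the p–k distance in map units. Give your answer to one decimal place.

The two rarest classes, k+ p al+ and k p+ al, are the double crossovers. Comparing them with the parentals, only the p allele has switched, so p is the middle locus and the order is al – p – k.
Crossovers in the p–k interval produce the single-crossover classes k p+ al+ and k+ p al (86 + 98 = 184) plus the double crossovers (44).
RF(p–k) = (184 + 44) / 2479 = 228/2479 = 0.0920 → 9.2 map units.

9.2 map units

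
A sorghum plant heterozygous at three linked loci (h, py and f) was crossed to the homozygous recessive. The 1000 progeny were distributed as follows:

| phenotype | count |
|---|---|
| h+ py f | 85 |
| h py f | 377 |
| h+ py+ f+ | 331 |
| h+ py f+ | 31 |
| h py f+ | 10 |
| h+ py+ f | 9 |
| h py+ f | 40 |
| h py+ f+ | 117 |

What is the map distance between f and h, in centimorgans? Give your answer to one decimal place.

22.1 centimorgans

The two most frequent reciprocal classes, h py f and h+ py+ f+, are the parental types, so the F1 was h py f / h+ py+ f+.
The two rarest classes, h py f+ and h+ py+ f, are the double crossovers. Comparing them with the parentals, only the f allele has switched, so f is the middle locus and the order is h – f – py.
Crossovers in the h–f interval produce the single-crossover classes h+ py f and h py+ f+ (85 + 117 = 202) plus the double crossovers (19).
RF(h–f) = (202 + 19) / 1000 = 221/1000 = 0.2210 → 22.1 centimorgans.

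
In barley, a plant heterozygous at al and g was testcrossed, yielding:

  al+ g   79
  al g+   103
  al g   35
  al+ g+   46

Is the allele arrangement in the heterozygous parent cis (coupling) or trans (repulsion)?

The two most frequent classes are al+ g (79) and al g+ (103); these are the parental (non-recombinant) types.
So the F1 carried al+ g on one chromosome and al g+ on the other — the recessive alleles are on opposite chromosomes (trans / repulsion).

trans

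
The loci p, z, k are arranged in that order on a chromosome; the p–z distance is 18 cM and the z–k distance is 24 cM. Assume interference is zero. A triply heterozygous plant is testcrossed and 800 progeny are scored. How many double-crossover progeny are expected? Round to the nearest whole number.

35

Map distances give recombination frequencies of 0.180 and 0.240 for the two intervals.
With no interference, expected double-crossover frequency = 0.180 × 0.240 = 0.04320.
Expected number = 0.04320 × 800 = 34.56 ≈ 35.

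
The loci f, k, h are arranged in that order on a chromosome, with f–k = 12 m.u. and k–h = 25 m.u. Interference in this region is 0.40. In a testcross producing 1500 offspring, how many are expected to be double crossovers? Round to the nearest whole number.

Map distances give recombination frequencies of 0.120 and 0.250 for the two intervals.
With interference 0.40 (so coincidence = 0.60), expected double-crossover frequency = 0.120 × 0.250 × 0.60 = 0.01800.
Expected number = 0.01800 × 1500 = 27.00 ≈ 27.

27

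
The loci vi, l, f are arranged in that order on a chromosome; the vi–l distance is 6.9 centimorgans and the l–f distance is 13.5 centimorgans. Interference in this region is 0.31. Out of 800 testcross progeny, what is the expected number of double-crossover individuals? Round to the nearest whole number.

5

Map distances give recombination frequencies of 0.069 and 0.135 for the two intervals.
With interference 0.31 (so coincidence = 0.69), expected double-crossover frequency = 0.069 × 0.135 × 0.69 = 0.00643.
Expected number = 0.00643 × 800 = 5.14 ≈ 5.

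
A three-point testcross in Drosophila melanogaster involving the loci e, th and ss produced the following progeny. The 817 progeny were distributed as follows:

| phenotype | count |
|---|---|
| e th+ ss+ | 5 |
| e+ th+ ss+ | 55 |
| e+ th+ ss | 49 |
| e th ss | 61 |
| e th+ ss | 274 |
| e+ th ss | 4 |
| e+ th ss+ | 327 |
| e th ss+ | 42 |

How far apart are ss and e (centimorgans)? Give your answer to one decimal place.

The two most frequent reciprocal classes, e th+ ss and e+ th ss+, are the parental types, so the F1 was e th+ ss / e+ th ss+.
The two rarest classes, e th+ ss+ and e+ th ss, are the double crossovers. Comparing them with the parentals, only the ss allele has switched, so ss is the middle locus and the order is e – ss – th.
Crossovers in the e–ss interval produce the single-crossover classes e+ th+ ss and e th ss+ (49 + 42 = 91) plus the double crossovers (9).
RF(e–ss) = (91 + 9) / 817 = 100/817 = 0.1224 → 12.2 centimorgans.

12.2 centimorgans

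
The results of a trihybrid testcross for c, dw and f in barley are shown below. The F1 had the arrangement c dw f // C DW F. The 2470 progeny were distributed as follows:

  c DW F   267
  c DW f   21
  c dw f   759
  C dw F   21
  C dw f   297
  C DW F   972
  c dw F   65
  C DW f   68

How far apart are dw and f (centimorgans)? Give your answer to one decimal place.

7.1 centimorgans

The two rarest classes, c DW f and C dw F, are the double crossovers. Comparing them with the parentals, only the dw allele has switched, so dw is the middle locus and the order is f – dw – c.
Crossovers in the f–dw interval produce the single-crossover classes c dw F and C DW f (65 + 68 = 133) plus the double crossovers (42).
RF(f–dw) = (133 + 42) / 2470 = 175/2470 = 0.0709 → 7.1 centimorgans.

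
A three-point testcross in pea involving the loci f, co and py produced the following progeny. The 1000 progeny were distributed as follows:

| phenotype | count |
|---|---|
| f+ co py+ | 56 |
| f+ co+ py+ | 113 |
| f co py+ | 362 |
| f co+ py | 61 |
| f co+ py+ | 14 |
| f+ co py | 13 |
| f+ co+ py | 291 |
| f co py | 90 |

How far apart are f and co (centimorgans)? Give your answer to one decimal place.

The two most frequent reciprocal classes, f+ co+ py and f co py+, are the parental types, so the F1 was f+ co+ py / f co py+.
The two rarest classes, f+ co py and f co+ py+, are the double crossovers. Comparing them with the parentals, only the co allele has switched, so co is the middle locus and the order is f – co – py.
Crossovers in the f–co interval produce the single-crossover classes f co+ py and f+ co py+ (61 + 56 = 117) plus the double crossovers (27).
RF(f–co) = (117 + 27) / 1000 = 144/1000 = 0.1440 → 14.4 centimorgans.

14.4 centimorgans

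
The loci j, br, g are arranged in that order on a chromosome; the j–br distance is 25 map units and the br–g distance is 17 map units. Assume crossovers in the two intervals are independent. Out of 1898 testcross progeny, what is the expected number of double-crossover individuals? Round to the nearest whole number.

81

Map distances give recombination frequencies of 0.250 and 0.170 for the two intervals.
With no interference, expected double-crossover frequency = 0.250 × 0.170 = 0.04250.
Expected number = 0.04250 × 1898 = 80.67 ≈ 81.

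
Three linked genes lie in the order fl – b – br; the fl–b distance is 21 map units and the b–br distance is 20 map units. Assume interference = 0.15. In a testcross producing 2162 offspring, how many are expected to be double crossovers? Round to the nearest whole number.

Map distances give recombination frequencies of 0.210 and 0.200 for the two intervals.
With interference 0.15 (so coincidence = 0.85), expected double-crossover frequency = 0.210 × 0.200 × 0.85 = 0.03570.
Expected number = 0.03570 × 2162 = 77.18 ≈ 77.

77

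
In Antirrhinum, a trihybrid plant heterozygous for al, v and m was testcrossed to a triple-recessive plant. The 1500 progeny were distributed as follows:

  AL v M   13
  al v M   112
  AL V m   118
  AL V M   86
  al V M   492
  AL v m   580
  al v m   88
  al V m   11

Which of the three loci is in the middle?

The two most frequent reciprocal classes, al V M and AL v m, are the parental types, so the F1 was al V M / AL v m.
The two rarest classes, al V m and AL v M, are the double crossovers. Comparing them with the parentals, only the m allele has switched, so m is the middle locus and the order is v – m – al.

m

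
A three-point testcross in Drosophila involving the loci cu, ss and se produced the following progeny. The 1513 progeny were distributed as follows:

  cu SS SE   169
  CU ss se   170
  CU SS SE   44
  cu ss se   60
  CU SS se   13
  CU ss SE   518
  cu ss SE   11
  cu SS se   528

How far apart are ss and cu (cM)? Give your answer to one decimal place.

The two most frequent reciprocal classes, CU ss SE and cu SS se, are the parental types, so the F1 was CU ss SE / cu SS se.
The two rarest classes, cu ss SE and CU SS se, are the double crossovers. Comparing them with the parentals, only the cu allele has switched, so cu is the middle locus and the order is ss – cu – se.
Crossovers in the ss–cu interval produce the single-crossover classes CU SS SE and cu ss se (44 + 60 = 104) plus the double crossovers (24).
RF(ss–cu) = (104 + 24) / 1513 = 128/1513 = 0.0846 → 8.5 cM.

8.5 cM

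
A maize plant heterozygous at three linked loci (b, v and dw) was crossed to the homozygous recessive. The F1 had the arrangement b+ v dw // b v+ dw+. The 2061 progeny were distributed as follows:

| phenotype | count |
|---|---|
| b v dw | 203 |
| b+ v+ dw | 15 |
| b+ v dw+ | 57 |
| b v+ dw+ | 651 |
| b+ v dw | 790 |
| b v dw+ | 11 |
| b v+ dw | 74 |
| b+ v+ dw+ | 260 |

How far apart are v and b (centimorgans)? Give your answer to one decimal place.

23.7 centimorgans

The two rarest classes, b+ v+ dw and b v dw+, are the double crossovers. Comparing them with the parentals, only the v allele has switched, so v is the middle locus and the order is dw – v – b.
Crossovers in the v–b interval produce the single-crossover classes b v dw and b+ v+ dw+ (203 + 260 = 463) plus the double crossovers (26).
RF(v–b) = (463 + 26) / 2061 = 489/2061 = 0.2373 → 23.7 centimorgans.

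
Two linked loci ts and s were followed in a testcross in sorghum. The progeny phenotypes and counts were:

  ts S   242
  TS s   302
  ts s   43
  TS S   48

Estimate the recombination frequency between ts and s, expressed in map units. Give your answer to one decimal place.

The two most frequent classes, TS s (302) and ts S (242), are the parental types, so the F1 was TS s / ts S.
The recombinant classes are TS S and ts s: 48 + 43 = 91.
Recombination frequency = 91/635 = 0.1433 ≈ 14.3%, i.e. 14.3 map units.

14.3 map units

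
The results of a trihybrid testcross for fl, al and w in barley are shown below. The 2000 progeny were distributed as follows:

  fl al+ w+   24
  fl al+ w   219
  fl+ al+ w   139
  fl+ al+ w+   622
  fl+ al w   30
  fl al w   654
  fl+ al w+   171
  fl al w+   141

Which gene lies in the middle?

The two most frequent reciprocal classes, fl+ al+ w+ and fl al w, are the parental types, so the F1 was fl+ al+ w+ / fl al w.
The two rarest classes, fl al+ w+ and fl+ al w, are the double crossovers. Comparing them with the parentals, only the fl allele has switched, so fl is the middle locus and the order is w – fl – al.

fl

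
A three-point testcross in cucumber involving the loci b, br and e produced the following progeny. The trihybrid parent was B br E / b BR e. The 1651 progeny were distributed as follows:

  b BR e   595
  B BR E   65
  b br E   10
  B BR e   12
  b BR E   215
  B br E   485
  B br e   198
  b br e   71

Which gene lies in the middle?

b

The two rarest classes, b br E and B BR e, are the double crossovers. Comparing them with the parentals, only the b allele has switched, so b is the middle locus and the order is br – b – e.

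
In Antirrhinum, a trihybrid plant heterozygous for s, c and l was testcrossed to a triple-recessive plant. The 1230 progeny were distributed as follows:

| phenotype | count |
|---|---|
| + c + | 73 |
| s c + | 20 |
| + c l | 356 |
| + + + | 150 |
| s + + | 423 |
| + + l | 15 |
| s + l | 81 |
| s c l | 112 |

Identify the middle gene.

The two most frequent reciprocal classes, s + + and + c l, are the parental types, so the F1 was s + + / + c l.
The two rarest classes, s c + and + + l, are the double crossovers. Comparing them with the parentals, only the c allele has switched, so c is the middle locus and the order is l – c – s.

c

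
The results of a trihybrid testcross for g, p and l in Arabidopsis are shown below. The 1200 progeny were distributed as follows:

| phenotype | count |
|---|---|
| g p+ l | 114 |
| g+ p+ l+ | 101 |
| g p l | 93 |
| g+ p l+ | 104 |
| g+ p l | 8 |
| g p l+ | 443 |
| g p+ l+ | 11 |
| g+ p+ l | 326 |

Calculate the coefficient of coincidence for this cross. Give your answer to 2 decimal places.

The two most frequent reciprocal classes, g p l+ and g+ p+ l, are the parental types, so the F1 was g p l+ / g+ p+ l.
The two rarest classes, g p+ l+ and g+ p l, are the double crossovers. Comparing them with the parentals, only the p allele has switched, so p is the middle locus and the order is l – p – g.
l–p: (194 + 19)/1200 = 0.1775; p–g: (218 + 19)/1200 = 0.1975.
Expected DCO frequency = 0.1775 × 0.1975 ≈ 0.03506; observed = 19/1200 ≈ 0.01583.
Coefficient of coincidence = 0.01583/0.03506 ≈ 0.45.

0.45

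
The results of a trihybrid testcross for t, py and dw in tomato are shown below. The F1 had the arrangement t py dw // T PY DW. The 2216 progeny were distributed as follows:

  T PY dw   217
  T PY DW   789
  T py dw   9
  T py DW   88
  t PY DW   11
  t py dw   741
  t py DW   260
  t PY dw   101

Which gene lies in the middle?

t

The two rarest classes, T py dw and t PY DW, are the double crossovers. Comparing them with the parentals, only the t allele has switched, so t is the middle locus and the order is dw – t – py.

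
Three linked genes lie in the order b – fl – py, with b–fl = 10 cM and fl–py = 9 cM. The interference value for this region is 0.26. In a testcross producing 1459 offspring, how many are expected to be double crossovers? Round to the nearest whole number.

Map distances give recombination frequencies of 0.100 and 0.090 for the two intervals.
With interference 0.26 (so coincidence = 0.74), expected double-crossover frequency = 0.100 × 0.090 × 0.74 = 0.00666.
Expected number = 0.00666 × 1459 = 9.72 ≈ 10.

10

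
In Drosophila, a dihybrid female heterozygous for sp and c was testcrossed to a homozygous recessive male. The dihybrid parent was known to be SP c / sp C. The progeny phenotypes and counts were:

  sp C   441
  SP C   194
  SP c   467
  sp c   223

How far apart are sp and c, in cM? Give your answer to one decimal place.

31.5 cM

The recombinant classes are SP C and sp c: 194 + 223 = 417.
Recombination frequency = 417/1325 = 0.3147 ≈ 31.5%, i.e. 31.5 cM.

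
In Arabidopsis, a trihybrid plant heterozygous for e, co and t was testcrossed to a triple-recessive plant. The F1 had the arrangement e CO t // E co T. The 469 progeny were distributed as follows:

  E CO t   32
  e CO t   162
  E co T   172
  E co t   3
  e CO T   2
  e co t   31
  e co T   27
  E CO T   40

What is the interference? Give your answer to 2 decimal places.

The two rarest classes, e CO T and E co t, are the double crossovers. Comparing them with the parentals, only the t allele has switched, so t is the middle locus and the order is e – t – co.
e–t: (59 + 5)/469 = 0.1365; t–co: (71 + 5)/469 = 0.1620.
Expected DCO frequency = 0.1365 × 0.1620 ≈ 0.02211; observed = 5/469 ≈ 0.01066.
Coefficient of coincidence = 0.01066/0.02211 ≈ 0.48; interference = 1 − 0.48 = 0.52.

0.52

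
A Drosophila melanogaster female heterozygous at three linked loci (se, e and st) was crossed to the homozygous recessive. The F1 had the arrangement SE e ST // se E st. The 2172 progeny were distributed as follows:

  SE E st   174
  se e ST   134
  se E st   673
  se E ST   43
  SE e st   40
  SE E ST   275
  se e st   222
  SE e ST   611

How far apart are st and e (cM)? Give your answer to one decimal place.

26.7 cM

The two rarest classes, SE e st and se E ST, are the double crossovers. Comparing them with the parentals, only the st allele has switched, so st is the middle locus and the order is se – st – e.
Crossovers in the st–e interval produce the single-crossover classes SE E ST and se e st (275 + 222 = 497) plus the double crossovers (83).
RF(st–e) = (497 + 83) / 2172 = 580/2172 = 0.2670 → 26.7 cM.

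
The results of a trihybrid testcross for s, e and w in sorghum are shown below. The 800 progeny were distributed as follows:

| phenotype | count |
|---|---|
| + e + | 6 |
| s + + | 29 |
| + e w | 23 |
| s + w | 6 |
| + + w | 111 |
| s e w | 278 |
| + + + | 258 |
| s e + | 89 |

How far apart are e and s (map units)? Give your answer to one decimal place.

The two most frequent reciprocal classes, s e w and + + +, are the parental types, so the F1 was s e w / + + +.
The two rarest classes, s + w and + e +, are the double crossovers. Comparing them with the parentals, only the e allele has switched, so e is the middle locus and the order is s – e – w.
Crossovers in the s–e interval produce the single-crossover classes + e w and s + + (23 + 29 = 52) plus the double crossovers (12).
RF(s–e) = (52 + 12) / 800 = 64/800 = 0.0800 → 8.0 map units.

8.0 map units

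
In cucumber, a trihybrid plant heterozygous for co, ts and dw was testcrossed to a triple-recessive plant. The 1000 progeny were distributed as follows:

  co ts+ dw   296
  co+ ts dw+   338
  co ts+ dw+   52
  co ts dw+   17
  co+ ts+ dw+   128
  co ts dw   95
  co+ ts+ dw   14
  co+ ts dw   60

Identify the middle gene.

The two most frequent reciprocal classes, co+ ts dw+ and co ts+ dw, are the parental types, so the F1 was co+ ts dw+ / co ts+ dw.
The two rarest classes, co ts dw+ and co+ ts+ dw, are the double crossovers. Comparing them with the parentals, only the co allele has switched, so co is the middle locus and the order is dw – co – ts.

co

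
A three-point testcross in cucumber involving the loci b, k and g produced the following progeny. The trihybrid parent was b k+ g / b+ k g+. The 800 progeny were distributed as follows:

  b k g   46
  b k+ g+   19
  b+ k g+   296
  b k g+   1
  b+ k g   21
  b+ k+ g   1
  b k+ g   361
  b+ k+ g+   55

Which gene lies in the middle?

The two rarest classes, b+ k+ g and b k g+, are the double crossovers. Comparing them with the parentals, only the b allele has switched, so b is the middle locus and the order is k – b – g.

b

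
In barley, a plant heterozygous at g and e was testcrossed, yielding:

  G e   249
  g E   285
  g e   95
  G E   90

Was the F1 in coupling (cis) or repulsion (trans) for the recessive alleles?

trans

The two most frequent classes are G e (249) and g E (285); these are the parental (non-recombinant) types.
So the F1 carried G e on one chromosome and g E on the other — the recessive alleles are on opposite chromosomes (trans / repulsion).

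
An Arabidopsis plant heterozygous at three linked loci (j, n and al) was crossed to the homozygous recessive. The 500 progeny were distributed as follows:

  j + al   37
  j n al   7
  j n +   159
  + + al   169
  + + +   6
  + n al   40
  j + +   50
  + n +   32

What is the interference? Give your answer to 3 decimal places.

The two most frequent reciprocal classes, j n + and + + al, are the parental types, so the F1 was j n + / + + al.
The two rarest classes, j n al and + + +, are the double crossovers. Comparing them with the parentals, only the al allele has switched, so al is the middle locus and the order is j – al – n.
j–al: (69 + 13)/500 = 0.1640; al–n: (90 + 13)/500 = 0.2060.
Expected DCO frequency = 0.1640 × 0.2060 ≈ 0.03378; observed = 13/500 ≈ 0.02600.
Coefficient of coincidence = 0.02600/0.03378 ≈ 0.770; interference = 1 − 0.770 = 0.230.

0.230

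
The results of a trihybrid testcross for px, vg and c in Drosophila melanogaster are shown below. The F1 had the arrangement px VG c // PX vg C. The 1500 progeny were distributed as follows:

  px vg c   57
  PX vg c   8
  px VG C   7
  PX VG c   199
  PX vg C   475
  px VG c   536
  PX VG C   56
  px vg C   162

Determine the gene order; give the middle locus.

c

The two rarest classes, px VG C and PX vg c, are the double crossovers. Comparing them with the parentals, only the c allele has switched, so c is the middle locus and the order is px – c – vg.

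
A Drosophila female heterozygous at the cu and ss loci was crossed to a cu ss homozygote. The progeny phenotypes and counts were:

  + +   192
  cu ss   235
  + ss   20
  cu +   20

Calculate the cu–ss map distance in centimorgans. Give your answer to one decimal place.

8.6 centimorgans

The two most frequent classes, + + (192) and cu ss (235), are the parental types, so the F1 was + + / cu ss.
The recombinant classes are + ss and cu +: 20 + 20 = 40.
Recombination frequency = 40/467 = 0.0857 ≈ 8.6%, i.e. 8.6 centimorgans.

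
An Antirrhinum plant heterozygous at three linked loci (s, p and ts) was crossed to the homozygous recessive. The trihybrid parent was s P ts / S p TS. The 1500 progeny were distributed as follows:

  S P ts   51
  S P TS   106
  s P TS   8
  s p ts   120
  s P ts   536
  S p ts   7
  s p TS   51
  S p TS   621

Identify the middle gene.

ts

The two rarest classes, s P TS and S p ts, are the double crossovers. Comparing them with the parentals, only the ts allele has switched, so ts is the middle locus and the order is s – ts – p.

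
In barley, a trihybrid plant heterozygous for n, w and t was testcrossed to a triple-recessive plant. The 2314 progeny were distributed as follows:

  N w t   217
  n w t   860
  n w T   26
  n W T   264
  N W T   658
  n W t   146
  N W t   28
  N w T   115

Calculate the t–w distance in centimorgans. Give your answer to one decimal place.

13.6 centimorgans

The two most frequent reciprocal classes, N W T and n w t, are the parental types, so the F1 was N W T / n w t.
The two rarest classes, N W t and n w T, are the double crossovers. Comparing them with the parentals, only the t allele has switched, so t is the middle locus and the order is w – t – n.
Crossovers in the w–t interval produce the single-crossover classes N w T and n W t (115 + 146 = 261) plus the double crossovers (54).
RF(w–t) = (261 + 54) / 2314 = 315/2314 = 0.1361 → 13.6 centimorgans.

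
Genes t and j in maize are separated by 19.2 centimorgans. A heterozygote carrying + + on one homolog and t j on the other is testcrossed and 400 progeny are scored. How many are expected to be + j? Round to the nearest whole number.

A map distance of 19.2 centimorgans corresponds to a recombination frequency of 0.192.
The F1 is + + / t j, so + j is a recombinant gamete class with expected frequency r/2 = 0.192/2 = 0.0960.
Expected number = 0.0960 × 400 = 38.40 ≈ 38.

38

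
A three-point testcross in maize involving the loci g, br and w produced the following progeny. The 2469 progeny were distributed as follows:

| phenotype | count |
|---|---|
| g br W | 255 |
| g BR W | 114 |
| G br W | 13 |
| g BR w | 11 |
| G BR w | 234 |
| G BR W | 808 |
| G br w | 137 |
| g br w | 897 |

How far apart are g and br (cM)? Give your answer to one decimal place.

11.1 cM

The two most frequent reciprocal classes, G BR W and g br w, are the parental types, so the F1 was G BR W / g br w.
The two rarest classes, G br W and g BR w, are the double crossovers. Comparing them with the parentals, only the br allele has switched, so br is the middle locus and the order is g – br – w.
Crossovers in the g–br interval produce the single-crossover classes g BR W and G br w (114 + 137 = 251) plus the double crossovers (24).
RF(g–br) = (251 + 24) / 2469 = 275/2469 = 0.1114 → 11.1 cM.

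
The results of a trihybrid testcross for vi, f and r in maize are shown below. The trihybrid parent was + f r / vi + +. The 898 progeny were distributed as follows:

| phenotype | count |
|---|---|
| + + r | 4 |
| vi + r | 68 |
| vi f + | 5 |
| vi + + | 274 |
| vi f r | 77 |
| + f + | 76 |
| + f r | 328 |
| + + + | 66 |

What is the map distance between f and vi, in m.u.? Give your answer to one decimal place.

The two rarest classes, + + r and vi f +, are the double crossovers. Comparing them with the parentals, only the f allele has switched, so f is the middle locus and the order is r – f – vi.
Crossovers in the f–vi interval produce the single-crossover classes vi f r and + + + (77 + 66 = 143) plus the double crossovers (9).
RF(f–vi) = (143 + 9) / 898 = 152/898 = 0.1693 → 16.9 m.u.

16.9 m.u.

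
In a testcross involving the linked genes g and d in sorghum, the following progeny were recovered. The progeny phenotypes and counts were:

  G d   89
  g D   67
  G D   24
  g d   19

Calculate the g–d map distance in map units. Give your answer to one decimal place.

The two most frequent classes, G d (89) and g D (67), are the parental types, so the F1 was G d / g D.
The recombinant classes are G D and g d: 24 + 19 = 43.
Recombination frequency = 43/199 = 0.2161 ≈ 21.6%, i.e. 21.6 map units.

21.6 map units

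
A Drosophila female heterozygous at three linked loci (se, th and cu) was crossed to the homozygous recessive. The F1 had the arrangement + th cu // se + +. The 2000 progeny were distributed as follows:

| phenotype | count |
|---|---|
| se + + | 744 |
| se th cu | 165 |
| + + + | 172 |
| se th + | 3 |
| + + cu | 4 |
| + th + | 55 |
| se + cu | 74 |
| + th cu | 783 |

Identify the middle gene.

The two rarest classes, + + cu and se th +, are the double crossovers. Comparing them with the parentals, only the th allele has switched, so th is the middle locus and the order is cu – th – se.

th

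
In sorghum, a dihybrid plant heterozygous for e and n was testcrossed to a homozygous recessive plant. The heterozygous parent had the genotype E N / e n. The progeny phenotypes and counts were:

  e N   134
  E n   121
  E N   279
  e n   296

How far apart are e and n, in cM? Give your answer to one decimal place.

The recombinant classes are E n and e N: 121 + 134 = 255.
Recombination frequency = 255/830 = 0.3072 ≈ 30.7%, i.e. 30.7 cM.

30.7 cM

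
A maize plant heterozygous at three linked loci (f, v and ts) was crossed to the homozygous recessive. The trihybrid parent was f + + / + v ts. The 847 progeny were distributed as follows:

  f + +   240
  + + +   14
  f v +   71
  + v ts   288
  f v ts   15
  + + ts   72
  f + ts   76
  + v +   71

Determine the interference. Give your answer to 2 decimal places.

The two rarest classes, + + + and f v ts, are the double crossovers. Comparing them with the parentals, only the f allele has switched, so f is the middle locus and the order is v – f – ts.
v–f: (143 + 29)/847 = 0.2031; f–ts: (147 + 29)/847 = 0.2078.
Expected DCO frequency = 0.2031 × 0.2078 ≈ 0.04220; observed = 29/847 ≈ 0.03424.
Coefficient of coincidence = 0.03424/0.04220 ≈ 0.81; interference = 1 − 0.81 = 0.19.

0.19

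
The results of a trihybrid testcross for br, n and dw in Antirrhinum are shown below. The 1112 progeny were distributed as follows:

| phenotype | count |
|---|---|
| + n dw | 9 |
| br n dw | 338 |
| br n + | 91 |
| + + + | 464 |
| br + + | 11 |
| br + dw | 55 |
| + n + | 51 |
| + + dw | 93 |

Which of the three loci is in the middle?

The two most frequent reciprocal classes, + + + and br n dw, are the parental types, so the F1 was + + + / br n dw.
The two rarest classes, br + + and + n dw, are the double crossovers. Comparing them with the parentals, only the br allele has switched, so br is the middle locus and the order is dw – br – n.

br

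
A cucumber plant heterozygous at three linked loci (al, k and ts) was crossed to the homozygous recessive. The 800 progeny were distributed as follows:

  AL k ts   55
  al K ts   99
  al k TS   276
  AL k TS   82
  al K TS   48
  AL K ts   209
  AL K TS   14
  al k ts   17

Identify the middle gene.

ts

The two most frequent reciprocal classes, AL K ts and al k TS, are the parental types, so the F1 was AL K ts / al k TS.
The two rarest classes, AL K TS and al k ts, are the double crossovers. Comparing them with the parentals, only the ts allele has switched, so ts is the middle locus and the order is al – ts – k.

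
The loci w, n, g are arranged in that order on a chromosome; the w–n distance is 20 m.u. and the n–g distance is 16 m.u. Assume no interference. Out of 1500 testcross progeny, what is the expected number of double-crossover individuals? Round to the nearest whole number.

Map distances give recombination frequencies of 0.200 and 0.160 for the two intervals.
With no interference, expected double-crossover frequency = 0.200 × 0.160 = 0.03200.
Expected number = 0.03200 × 1500 = 48.00 ≈ 48.

48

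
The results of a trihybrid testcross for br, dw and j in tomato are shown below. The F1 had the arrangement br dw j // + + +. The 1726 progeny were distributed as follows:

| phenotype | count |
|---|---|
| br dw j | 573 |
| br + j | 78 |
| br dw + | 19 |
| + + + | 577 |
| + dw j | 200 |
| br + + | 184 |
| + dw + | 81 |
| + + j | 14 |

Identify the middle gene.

j

The two rarest classes, br dw + and + + j, are the double crossovers. Comparing them with the parentals, only the j allele has switched, so j is the middle locus and the order is br – j – dw.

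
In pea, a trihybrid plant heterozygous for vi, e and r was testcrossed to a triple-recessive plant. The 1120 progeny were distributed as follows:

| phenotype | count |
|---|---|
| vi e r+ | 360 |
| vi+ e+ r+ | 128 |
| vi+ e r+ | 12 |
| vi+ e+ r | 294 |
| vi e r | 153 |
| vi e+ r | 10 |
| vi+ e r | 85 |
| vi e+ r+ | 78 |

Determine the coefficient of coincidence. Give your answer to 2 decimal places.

The two most frequent reciprocal classes, vi e r+ and vi+ e+ r, are the parental types, so the F1 was vi e r+ / vi+ e+ r.
The two rarest classes, vi+ e r+ and vi e+ r, are the double crossovers. Comparing them with the parentals, only the vi allele has switched, so vi is the middle locus and the order is r – vi – e.
r–vi: (281 + 22)/1120 = 0.2705; vi–e: (163 + 22)/1120 = 0.1652.
Expected DCO frequency = 0.2705 × 0.1652 ≈ 0.04469; observed = 22/1120 ≈ 0.01964.
Coefficient of coincidence = 0.01964/0.04469 ≈ 0.44.

0.44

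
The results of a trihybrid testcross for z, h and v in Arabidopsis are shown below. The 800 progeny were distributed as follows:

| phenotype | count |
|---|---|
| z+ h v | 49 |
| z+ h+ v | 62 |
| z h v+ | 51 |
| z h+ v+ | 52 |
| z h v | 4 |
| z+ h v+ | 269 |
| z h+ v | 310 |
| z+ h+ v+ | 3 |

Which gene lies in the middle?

The two most frequent reciprocal classes, z h+ v and z+ h v+, are the parental types, so the F1 was z h+ v / z+ h v+.
The two rarest classes, z h v and z+ h+ v+, are the double crossovers. Comparing them with the parentals, only the h allele has switched, so h is the middle locus and the order is v – h – z.

h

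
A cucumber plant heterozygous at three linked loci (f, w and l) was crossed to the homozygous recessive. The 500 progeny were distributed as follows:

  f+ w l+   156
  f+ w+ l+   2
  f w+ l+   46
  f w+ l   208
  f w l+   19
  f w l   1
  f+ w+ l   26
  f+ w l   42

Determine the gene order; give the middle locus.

w

The two most frequent reciprocal classes, f w+ l and f+ w l+, are the parental types, so the F1 was f w+ l / f+ w l+.
The two rarest classes, f w l and f+ w+ l+, are the double crossovers. Comparing them with the parentals, only the w allele has switched, so w is the middle locus and the order is l – w – f.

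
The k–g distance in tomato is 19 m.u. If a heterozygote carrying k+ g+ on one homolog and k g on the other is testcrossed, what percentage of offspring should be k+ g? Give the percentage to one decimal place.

9.5%

A map distance of 19 m.u. corresponds to a recombination frequency of 0.190.
The F1 is k+ g+ / k g, so k+ g is a recombinant gamete class with expected frequency r/2 = 0.190/2 = 0.0950.
That is 0.0950 = 9.5% of the progeny.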